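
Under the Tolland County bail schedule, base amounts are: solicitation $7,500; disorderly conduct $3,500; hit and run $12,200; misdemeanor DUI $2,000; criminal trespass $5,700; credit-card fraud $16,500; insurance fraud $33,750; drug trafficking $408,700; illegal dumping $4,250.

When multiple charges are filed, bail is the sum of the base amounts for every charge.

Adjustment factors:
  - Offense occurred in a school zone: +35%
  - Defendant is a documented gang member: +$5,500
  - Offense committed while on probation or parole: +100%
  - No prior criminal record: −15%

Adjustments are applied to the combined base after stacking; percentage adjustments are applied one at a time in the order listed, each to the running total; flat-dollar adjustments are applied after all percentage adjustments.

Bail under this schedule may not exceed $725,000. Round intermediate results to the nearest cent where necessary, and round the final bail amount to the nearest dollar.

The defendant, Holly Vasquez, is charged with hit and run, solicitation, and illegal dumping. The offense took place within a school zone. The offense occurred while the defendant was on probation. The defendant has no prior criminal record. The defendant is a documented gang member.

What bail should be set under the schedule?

Base amounts from the schedule: hit and run $12,200; solicitation $7,500; illegal dumping $4,250.
Stacking rule: sum of all bases. $12,200 + $7,500 + $4,250 = $23,950.
Offense occurred in a school zone (+35%): $23,950 × 1.35 = $32,332.50.
Offense committed while on probation or parole (+100%): $32,332.50 × 2 = $64,665.
No prior criminal record (−15%): $64,665 × 0.85 = $54,965.25.
Defendant is a documented gang member (+$5,500 flat): $54,965.25 + $5,500 = $60,465.25.
$60,465.25 is within the $725,000 maximum.
Rounded to the nearest dollar: $60,465.

$60,465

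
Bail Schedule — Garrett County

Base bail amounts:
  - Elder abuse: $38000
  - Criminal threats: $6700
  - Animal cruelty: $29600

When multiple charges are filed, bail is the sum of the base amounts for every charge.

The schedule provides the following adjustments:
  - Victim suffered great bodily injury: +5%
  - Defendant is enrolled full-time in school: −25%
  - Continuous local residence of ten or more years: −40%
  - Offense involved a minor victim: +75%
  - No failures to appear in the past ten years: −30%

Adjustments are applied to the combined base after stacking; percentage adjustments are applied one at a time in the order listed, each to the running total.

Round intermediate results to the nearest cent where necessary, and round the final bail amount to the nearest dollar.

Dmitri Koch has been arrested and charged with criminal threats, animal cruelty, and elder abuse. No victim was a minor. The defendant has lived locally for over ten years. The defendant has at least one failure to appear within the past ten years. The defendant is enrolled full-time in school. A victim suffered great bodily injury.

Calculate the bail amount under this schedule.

Base amounts from the schedule: criminal threats $6700; animal cruelty $29600; elder abuse $38000.
Stacking rule: sum of all bases. $6700 + $29600 + $38000 = $74300.
Victim suffered great bodily injury (+5%): $74300 × 1.05 = $78015.
Defendant is enrolled full-time in school (−25%): $78015 × 0.75 = $58511.25.
Continuous local residence of ten or more years (−40%): $58511.25 × 0.6 = $35106.75.
Rounded to the nearest dollar: $35107.

$35107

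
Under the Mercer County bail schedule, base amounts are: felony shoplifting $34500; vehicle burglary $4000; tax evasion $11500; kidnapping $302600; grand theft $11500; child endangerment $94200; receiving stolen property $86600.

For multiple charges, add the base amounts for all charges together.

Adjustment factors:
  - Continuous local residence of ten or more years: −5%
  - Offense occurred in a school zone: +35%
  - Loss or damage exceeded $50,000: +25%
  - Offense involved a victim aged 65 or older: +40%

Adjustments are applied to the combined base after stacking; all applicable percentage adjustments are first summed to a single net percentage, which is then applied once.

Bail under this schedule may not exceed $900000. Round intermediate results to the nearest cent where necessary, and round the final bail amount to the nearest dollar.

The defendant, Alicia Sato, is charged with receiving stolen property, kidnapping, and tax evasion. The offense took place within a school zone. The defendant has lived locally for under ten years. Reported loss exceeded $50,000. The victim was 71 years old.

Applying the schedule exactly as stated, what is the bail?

Base amounts from the schedule: receiving stolen property $86600; kidnapping $302600; tax evasion $11500.
Stacking rule: sum of all bases. $86600 + $302600 + $11500 = $400700.
Net percentage adjustment: +35% +25% +40% = +100%. $400700 × 2 = $801400.
$801400 is within the $900000 maximum.

$801400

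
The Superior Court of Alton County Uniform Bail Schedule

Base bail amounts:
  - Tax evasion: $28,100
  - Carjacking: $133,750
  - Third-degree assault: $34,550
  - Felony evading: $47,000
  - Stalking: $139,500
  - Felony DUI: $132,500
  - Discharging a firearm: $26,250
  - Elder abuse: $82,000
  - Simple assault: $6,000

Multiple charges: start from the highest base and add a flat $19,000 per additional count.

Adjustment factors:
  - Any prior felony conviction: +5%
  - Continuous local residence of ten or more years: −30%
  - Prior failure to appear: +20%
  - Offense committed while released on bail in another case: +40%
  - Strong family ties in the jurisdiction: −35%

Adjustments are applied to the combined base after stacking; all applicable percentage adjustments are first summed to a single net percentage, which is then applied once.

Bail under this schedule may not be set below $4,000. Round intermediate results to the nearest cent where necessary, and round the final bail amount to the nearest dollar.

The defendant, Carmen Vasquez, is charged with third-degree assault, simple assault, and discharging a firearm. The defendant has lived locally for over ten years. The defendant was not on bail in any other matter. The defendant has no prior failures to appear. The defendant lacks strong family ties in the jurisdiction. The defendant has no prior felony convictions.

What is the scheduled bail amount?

Base amounts from the schedule: third-degree assault $34,550; simple assault $6,000; discharging a firearm $26,250.
Stacking rule: highest base plus $19,000 per additional charge. Highest is third-degree assault at $34,550; 2 additional charges → +$38,000. Combined base = $72,550.
Continuous local residence of ten or more years (−30%): $72,550 × 0.7 = $50,785.
$50,785 is at or above the $4,000 minimum.

$50,785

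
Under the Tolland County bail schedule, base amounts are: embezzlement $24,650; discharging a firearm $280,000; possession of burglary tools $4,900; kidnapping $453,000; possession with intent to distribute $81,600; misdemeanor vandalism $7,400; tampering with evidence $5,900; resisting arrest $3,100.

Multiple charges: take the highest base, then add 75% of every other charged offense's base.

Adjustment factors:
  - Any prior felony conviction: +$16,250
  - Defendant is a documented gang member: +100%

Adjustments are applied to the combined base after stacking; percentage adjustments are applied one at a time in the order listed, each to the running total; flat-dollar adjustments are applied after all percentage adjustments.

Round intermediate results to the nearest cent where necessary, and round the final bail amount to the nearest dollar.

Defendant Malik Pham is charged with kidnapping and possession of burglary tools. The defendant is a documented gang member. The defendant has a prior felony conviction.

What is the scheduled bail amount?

$929,600

Base amounts from the schedule: kidnapping $453,000; possession of burglary tools $4,900.
Stacking rule: highest base plus 75% of each additional charge. Highest is kidnapping at $453,000. Additional: $4,900 × 75% = $3,675. Combined base = $453,000 + $3,675 = $456,675.
Defendant is a documented gang member (+100%): $456,675 × 2 = $913,350.
Any prior felony conviction (+$16,250 flat): $913,350 + $16,250 = $929,600.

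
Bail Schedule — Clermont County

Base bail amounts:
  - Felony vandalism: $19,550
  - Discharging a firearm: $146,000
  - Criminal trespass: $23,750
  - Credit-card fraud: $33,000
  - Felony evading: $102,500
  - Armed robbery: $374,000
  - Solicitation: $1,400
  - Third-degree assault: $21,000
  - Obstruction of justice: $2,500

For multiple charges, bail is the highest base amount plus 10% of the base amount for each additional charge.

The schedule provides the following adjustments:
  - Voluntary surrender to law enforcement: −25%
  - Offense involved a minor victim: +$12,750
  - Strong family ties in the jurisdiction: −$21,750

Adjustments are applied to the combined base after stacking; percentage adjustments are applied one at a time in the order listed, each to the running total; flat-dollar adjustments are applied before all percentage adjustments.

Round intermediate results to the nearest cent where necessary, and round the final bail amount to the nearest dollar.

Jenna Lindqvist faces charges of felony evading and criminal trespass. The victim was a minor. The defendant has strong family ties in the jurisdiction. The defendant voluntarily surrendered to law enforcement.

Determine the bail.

Base amounts from the schedule: felony evading $102,500; criminal trespass $23,750.
Stacking rule: highest base plus 10% of each additional charge. Highest is felony evading at $102,500. Additional: $23,750 × 10% = $2,375. Combined base = $102,500 + $2,375 = $104,875.
Offense involved a minor victim (+$12,750 flat): $104,875 + $12,750 = $117,625.
Strong family ties in the jurisdiction (−$21,750 flat): $117,625 − $21,750 = $95,875.
Voluntary surrender to law enforcement (−25%): $95,875 × 0.75 = $71,906.25.
Rounded to the nearest dollar: $71,906.

$71,906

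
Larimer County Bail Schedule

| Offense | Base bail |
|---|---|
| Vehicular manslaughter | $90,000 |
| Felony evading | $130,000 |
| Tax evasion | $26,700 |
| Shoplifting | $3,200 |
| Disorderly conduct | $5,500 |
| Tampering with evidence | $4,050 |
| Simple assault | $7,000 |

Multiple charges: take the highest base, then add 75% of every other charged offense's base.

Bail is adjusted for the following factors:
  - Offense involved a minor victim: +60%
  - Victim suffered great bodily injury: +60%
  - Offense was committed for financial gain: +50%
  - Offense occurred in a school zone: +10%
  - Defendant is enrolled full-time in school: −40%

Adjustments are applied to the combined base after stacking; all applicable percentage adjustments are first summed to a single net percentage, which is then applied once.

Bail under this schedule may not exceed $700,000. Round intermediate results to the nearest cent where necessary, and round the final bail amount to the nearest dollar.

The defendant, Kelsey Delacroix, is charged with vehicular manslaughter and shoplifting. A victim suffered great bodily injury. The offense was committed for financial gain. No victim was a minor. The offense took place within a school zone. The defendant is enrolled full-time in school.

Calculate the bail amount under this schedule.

$166,320

Base amounts from the schedule: vehicular manslaughter $90,000; shoplifting $3,200.
Stacking rule: highest base plus 75% of each additional charge. Highest is vehicular manslaughter at $90,000. Additional: $3,200 × 75% = $2,400. Combined base = $90,000 + $2,400 = $92,400.
Net percentage adjustment: +60% +50% +10% −40% = +80%. $92,400 × 1.8 = $166,320.
$166,320 is within the $700,000 maximum.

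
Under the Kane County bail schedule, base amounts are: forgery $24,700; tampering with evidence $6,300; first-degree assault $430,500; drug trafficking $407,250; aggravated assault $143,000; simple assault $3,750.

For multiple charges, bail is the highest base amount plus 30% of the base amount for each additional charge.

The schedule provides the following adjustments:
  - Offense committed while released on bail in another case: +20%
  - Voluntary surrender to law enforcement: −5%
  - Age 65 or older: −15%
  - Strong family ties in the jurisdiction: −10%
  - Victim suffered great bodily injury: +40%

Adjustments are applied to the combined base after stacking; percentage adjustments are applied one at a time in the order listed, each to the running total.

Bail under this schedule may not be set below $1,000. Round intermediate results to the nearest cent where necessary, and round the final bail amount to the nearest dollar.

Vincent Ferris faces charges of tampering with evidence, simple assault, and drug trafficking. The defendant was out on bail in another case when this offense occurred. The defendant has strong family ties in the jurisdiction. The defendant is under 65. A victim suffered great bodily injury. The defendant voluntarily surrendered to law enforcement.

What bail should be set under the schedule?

Base amounts from the schedule: tampering with evidence $6,300; simple assault $3,750; drug trafficking $407,250.
Stacking rule: highest base plus 30% of each additional charge. Highest is drug trafficking at $407,250. Additional: $6,300 × 30% = $1,890; $3,750 × 30% = $1,125. Combined base = $407,250 + $3,015 = $410,265.
Offense committed while released on bail in another case (+20%): $410,265 × 1.2 = $492,318.
Voluntary surrender to law enforcement (−5%): $492,318 × 0.95 = $467,702.10.
Strong family ties in the jurisdiction (−10%): $467,702.10 × 0.9 = $420,931.89.
Victim suffered great bodily injury (+40%): $420,931.89 × 1.4 = $589,304.65.
$589,304.65 is at or above the $1,000 minimum.
Rounded to the nearest dollar: $589,305.

$589,305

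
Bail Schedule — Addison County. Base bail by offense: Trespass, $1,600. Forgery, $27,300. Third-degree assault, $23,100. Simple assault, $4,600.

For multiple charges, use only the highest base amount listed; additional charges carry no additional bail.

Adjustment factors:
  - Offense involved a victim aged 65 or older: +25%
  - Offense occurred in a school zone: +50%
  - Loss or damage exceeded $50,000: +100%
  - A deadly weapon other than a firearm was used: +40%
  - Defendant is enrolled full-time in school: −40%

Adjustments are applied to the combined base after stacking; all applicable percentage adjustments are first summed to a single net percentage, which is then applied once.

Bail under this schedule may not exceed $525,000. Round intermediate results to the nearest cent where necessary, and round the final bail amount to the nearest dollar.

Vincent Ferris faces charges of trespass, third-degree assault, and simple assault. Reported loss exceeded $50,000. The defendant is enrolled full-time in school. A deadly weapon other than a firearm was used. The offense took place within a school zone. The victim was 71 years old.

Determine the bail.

$63,525

Base amounts from the schedule: trespass $1,600; third-degree assault $23,100; simple assault $4,600.
Stacking rule: use the highest base only. Highest is third-degree assault at $23,100. Combined base = $23,100.
Net percentage adjustment: +25% +50% +100% +40% −40% = +175%. $23,100 × 2.75 = $63,525.
$63,525 is within the $525,000 maximum.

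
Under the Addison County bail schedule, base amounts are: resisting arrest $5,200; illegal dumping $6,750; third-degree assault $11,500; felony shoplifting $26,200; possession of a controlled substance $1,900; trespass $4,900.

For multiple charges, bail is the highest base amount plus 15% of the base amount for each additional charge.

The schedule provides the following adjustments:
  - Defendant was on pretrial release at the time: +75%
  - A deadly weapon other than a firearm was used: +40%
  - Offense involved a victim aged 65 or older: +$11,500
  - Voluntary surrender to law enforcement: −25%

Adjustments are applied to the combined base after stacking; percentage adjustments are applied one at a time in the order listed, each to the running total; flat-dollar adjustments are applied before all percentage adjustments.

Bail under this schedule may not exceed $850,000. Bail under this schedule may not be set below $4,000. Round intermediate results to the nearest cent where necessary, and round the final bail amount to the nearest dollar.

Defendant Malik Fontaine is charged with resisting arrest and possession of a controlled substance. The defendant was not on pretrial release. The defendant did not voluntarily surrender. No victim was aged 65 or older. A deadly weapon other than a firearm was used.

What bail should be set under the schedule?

Base amounts from the schedule: resisting arrest $5,200; possession of a controlled substance $1,900.
Stacking rule: highest base plus 15% of each additional charge. Highest is resisting arrest at $5,200. Additional: $1,900 × 15% = $285. Combined base = $5,200 + $285 = $5,485.
A deadly weapon other than a firearm was used (+40%): $5,485 × 1.4 = $7,679.
$7,679 is within the $850,000 maximum.
$7,679 is at or above the $4,000 minimum.

$7,679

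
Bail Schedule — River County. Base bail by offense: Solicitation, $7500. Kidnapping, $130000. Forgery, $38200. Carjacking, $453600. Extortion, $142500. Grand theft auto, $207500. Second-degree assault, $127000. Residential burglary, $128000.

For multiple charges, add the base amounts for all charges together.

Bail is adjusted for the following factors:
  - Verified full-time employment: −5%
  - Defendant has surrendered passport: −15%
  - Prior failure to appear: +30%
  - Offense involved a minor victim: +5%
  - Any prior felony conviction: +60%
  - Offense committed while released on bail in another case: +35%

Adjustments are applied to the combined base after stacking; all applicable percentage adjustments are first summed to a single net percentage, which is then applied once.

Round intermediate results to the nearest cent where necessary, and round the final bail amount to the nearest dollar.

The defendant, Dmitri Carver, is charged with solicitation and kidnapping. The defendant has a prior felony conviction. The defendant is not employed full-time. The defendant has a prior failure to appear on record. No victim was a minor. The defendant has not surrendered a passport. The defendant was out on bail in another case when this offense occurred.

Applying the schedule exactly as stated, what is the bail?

Base amounts from the schedule: solicitation $7500; kidnapping $130000.
Stacking rule: sum of all bases. $7500 + $130000 = $137500.
Net percentage adjustment: +30% +60% +35% = +125%. $137500 × 2.25 = $309375.

$309375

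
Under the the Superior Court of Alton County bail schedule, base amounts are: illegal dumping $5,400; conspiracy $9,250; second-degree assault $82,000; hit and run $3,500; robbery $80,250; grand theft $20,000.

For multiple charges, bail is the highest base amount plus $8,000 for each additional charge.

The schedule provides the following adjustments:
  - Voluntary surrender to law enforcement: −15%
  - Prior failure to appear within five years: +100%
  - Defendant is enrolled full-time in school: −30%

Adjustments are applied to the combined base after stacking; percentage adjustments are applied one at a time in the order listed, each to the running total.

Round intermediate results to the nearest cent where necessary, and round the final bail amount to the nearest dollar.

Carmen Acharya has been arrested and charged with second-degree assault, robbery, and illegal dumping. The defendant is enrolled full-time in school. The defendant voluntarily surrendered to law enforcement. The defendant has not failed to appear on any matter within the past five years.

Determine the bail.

$58,310

Base amounts from the schedule: second-degree assault $82,000; robbery $80,250; illegal dumping $5,400.
Stacking rule: highest base plus $8,000 per additional charge. Highest is second-degree assault at $82,000; 2 additional charges → +$16,000. Combined base = $98,000.
Voluntary surrender to law enforcement (−15%): $98,000 × 0.85 = $83,300.
Defendant is enrolled full-time in school (−30%): $83,300 × 0.7 = $58,310.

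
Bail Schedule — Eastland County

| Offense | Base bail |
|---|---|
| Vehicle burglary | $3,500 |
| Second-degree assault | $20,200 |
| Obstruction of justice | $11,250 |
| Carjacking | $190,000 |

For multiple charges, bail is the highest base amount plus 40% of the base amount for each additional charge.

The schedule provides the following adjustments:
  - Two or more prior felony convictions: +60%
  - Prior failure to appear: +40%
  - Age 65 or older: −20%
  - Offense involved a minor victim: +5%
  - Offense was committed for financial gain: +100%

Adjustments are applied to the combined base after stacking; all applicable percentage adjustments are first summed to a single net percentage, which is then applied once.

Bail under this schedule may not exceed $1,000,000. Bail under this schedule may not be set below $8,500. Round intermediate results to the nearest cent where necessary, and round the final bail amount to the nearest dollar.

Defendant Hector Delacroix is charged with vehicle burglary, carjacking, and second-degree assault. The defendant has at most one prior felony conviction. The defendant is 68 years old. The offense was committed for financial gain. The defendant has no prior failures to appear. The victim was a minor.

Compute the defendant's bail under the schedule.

Base amounts from the schedule: vehicle burglary $3,500; carjacking $190,000; second-degree assault $20,200.
Stacking rule: highest base plus 40% of each additional charge. Highest is carjacking at $190,000. Additional: $3,500 × 40% = $1,400; $20,200 × 40% = $8,080. Combined base = $190,000 + $9,480 = $199,480.
Net percentage adjustment: −20% +5% +100% = +85%. $199,480 × 1.85 = $369,038.
$369,038 is within the $1,000,000 maximum.
$369,038 is at or above the $8,500 minimum.

$369,038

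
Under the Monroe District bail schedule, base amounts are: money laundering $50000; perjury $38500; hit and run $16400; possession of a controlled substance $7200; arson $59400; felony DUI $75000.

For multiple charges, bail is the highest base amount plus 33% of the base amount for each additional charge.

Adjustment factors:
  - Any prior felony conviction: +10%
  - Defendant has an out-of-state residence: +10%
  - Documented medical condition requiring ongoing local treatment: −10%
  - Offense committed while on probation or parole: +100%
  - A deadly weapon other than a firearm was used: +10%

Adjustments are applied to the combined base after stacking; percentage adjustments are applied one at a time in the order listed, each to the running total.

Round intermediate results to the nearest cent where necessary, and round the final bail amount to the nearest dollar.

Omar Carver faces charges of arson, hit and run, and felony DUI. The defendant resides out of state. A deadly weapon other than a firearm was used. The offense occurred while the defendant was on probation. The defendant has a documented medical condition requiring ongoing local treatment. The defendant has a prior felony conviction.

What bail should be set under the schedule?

$239614

Base amounts from the schedule: arson $59400; hit and run $16400; felony DUI $75000.
Stacking rule: highest base plus 33% of each additional charge. Highest is felony DUI at $75000. Additional: $59400 × 33% = $19602; $16400 × 33% = $5412. Combined base = $75000 + $25014 = $100014.
Any prior felony conviction (+10%): $100014 × 1.1 = $110015.40.
Defendant has an out-of-state residence (+10%): $110015.40 × 1.1 = $121016.94.
Documented medical condition requiring ongoing local treatment (−10%): $121016.94 × 0.9 = $108915.25.
Offense committed while on probation or parole (+100%): $108915.25 × 2 = $217830.50.
A deadly weapon other than a firearm was used (+10%): $217830.50 × 1.1 = $239613.55.
Rounded to the nearest dollar: $239614.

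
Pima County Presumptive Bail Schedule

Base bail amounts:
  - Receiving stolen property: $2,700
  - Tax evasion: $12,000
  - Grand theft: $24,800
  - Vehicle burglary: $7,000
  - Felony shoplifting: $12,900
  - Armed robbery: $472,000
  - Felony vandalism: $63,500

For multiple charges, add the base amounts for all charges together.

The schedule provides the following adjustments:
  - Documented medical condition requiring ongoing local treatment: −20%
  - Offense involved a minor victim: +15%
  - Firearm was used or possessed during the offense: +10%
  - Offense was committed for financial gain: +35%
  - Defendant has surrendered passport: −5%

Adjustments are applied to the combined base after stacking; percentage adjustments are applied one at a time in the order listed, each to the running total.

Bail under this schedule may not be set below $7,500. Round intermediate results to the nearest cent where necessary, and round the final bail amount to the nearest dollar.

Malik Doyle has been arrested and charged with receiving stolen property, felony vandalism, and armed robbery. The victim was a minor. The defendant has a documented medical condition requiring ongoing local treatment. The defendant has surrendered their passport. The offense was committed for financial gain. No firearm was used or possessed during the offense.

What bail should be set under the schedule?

$635,022

Base amounts from the schedule: receiving stolen property $2,700; felony vandalism $63,500; armed robbery $472,000.
Stacking rule: sum of all bases. $2,700 + $63,500 + $472,000 = $538,200.
Documented medical condition requiring ongoing local treatment (−20%): $538,200 × 0.8 = $430,560.
Offense involved a minor victim (+15%): $430,560 × 1.15 = $495,144.
Offense was committed for financial gain (+35%): $495,144 × 1.35 = $668,444.40.
Defendant has surrendered passport (−5%): $668,444.40 × 0.95 = $635,022.18.
$635,022.18 is at or above the $7,500 minimum.
Rounded to the nearest dollar: $635,022.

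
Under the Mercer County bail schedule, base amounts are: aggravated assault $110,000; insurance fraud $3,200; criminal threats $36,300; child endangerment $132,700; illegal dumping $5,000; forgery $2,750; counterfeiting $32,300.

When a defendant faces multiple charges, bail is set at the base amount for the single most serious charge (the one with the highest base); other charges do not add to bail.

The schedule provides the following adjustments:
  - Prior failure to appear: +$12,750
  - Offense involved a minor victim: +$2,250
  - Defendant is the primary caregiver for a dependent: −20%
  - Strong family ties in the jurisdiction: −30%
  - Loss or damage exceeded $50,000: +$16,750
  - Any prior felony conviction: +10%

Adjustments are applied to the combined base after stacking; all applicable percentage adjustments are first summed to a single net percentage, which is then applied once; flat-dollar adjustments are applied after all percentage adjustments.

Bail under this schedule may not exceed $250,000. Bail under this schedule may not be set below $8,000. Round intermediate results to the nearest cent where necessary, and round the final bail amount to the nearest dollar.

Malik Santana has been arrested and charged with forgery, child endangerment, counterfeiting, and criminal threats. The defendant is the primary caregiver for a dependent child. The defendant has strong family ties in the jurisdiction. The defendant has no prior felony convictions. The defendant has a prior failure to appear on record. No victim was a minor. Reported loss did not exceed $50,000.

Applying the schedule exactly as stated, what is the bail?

$79,100

Base amounts from the schedule: forgery $2,750; child endangerment $132,700; counterfeiting $32,300; criminal threats $36,300.
Stacking rule: use the highest base only. Highest is child endangerment at $132,700. Combined base = $132,700.
Net percentage adjustment: −20% −30% = −50%. $132,700 × 0.5 = $66,350.
Prior failure to appear (+$12,750 flat): $66,350 + $12,750 = $79,100.
$79,100 is within the $250,000 maximum.
$79,100 is at or above the $8,000 minimum.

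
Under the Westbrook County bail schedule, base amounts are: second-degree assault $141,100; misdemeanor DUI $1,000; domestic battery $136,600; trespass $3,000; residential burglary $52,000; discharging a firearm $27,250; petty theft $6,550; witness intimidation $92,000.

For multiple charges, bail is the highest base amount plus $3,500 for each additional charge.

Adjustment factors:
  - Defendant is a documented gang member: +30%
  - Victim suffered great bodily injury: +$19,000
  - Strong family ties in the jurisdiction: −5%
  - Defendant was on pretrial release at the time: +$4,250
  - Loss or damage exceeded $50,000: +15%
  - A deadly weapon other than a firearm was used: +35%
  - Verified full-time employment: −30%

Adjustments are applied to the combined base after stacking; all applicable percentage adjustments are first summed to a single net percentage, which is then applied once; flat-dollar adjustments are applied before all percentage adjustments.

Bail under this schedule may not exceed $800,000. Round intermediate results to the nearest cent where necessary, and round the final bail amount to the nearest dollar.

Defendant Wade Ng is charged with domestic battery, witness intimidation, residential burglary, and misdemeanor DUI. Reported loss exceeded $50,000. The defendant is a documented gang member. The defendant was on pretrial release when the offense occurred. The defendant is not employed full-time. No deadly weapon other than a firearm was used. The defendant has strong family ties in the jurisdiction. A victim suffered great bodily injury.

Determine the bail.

$238,490

Base amounts from the schedule: domestic battery $136,600; witness intimidation $92,000; residential burglary $52,000; misdemeanor DUI $1,000.
Stacking rule: highest base plus $3,500 per additional charge. Highest is domestic battery at $136,600; 3 additional charges → +$10,500. Combined base = $147,100.
Victim suffered great bodily injury (+$19,000 flat): $147,100 + $19,000 = $166,100.
Defendant was on pretrial release at the time (+$4,250 flat): $166,100 + $4,250 = $170,350.
Net percentage adjustment: +30% −5% +15% = +40%. $170,350 × 1.4 = $238,490.
$238,490 is within the $800,000 maximum.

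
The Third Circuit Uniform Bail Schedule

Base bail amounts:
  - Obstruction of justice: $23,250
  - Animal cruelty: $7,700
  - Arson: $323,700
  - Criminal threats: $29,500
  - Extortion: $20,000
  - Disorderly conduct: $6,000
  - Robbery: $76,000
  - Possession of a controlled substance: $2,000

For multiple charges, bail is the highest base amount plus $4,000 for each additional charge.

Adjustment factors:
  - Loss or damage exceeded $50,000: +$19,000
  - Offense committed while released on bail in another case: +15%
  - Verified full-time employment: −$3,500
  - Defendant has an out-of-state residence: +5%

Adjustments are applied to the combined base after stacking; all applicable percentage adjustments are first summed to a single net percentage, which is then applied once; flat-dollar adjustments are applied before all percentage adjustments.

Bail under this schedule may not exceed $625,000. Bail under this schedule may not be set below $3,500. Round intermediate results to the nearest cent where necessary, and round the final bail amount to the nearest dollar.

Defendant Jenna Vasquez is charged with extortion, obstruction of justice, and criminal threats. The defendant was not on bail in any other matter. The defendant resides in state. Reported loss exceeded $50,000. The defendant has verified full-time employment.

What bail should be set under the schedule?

Base amounts from the schedule: extortion $20,000; obstruction of justice $23,250; criminal threats $29,500.
Stacking rule: highest base plus $4,000 per additional charge. Highest is criminal threats at $29,500; 2 additional charges → +$8,000. Combined base = $37,500.
Loss or damage exceeded $50,000 (+$19,000 flat): $37,500 + $19,000 = $56,500.
Verified full-time employment (−$3,500 flat): $56,500 − $3,500 = $53,000.
$53,000 is within the $625,000 maximum.
$53,000 is at or above the $3,500 minimum.

$53,000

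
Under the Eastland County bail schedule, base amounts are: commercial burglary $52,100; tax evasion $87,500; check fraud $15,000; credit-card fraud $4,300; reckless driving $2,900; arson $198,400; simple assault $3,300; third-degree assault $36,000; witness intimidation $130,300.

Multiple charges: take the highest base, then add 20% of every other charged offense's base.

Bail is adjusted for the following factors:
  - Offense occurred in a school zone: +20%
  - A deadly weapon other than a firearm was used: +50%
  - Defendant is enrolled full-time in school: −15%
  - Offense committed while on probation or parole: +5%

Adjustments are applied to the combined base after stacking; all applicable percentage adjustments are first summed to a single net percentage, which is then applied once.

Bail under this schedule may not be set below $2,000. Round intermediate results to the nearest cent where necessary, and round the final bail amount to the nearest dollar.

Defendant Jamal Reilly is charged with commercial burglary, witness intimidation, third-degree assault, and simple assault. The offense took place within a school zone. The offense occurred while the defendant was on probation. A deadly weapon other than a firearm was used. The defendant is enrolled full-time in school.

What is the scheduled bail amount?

$237,728

Base amounts from the schedule: commercial burglary $52,100; witness intimidation $130,300; third-degree assault $36,000; simple assault $3,300.
Stacking rule: highest base plus 20% of each additional charge. Highest is witness intimidation at $130,300. Additional: $52,100 × 20% = $10,420; $36,000 × 20% = $7,200; $3,300 × 20% = $660. Combined base = $130,300 + $18,280 = $148,580.
Net percentage adjustment: +20% +50% −15% +5% = +60%. $148,580 × 1.6 = $237,728.
$237,728 is at or above the $2,000 minimum.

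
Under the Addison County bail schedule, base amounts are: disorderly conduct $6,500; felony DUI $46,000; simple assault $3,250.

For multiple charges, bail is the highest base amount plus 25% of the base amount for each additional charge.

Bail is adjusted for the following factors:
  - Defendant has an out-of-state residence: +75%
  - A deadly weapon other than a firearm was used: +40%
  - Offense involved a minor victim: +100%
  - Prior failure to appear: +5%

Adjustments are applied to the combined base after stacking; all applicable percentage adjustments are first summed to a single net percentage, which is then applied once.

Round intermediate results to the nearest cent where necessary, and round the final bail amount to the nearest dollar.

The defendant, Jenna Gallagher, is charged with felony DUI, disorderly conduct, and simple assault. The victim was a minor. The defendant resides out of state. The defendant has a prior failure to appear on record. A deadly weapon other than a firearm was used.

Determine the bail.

$155,000

Base amounts from the schedule: felony DUI $46,000; disorderly conduct $6,500; simple assault $3,250.
Stacking rule: highest base plus 25% of each additional charge. Highest is felony DUI at $46,000. Additional: $6,500 × 25% = $1,625; $3,250 × 25% = $812.50. Combined base = $46,000 + $2,437.50 = $48,437.50.
Net percentage adjustment: +75% +40% +100% +5% = +220%. $48,437.50 × 3.2 = $155,000.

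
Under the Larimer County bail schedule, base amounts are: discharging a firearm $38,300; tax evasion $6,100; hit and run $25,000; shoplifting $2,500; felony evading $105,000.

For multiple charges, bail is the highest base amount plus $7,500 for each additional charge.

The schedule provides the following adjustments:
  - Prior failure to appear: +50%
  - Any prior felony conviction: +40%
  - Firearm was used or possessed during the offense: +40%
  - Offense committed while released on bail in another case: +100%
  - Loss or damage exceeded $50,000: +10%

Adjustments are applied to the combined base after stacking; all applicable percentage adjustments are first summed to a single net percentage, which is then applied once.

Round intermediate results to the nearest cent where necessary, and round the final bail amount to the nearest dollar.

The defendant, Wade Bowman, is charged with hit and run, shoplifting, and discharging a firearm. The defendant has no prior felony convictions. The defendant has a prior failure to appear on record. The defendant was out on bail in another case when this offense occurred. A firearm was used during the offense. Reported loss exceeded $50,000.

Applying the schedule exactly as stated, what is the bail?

Base amounts from the schedule: hit and run $25,000; shoplifting $2,500; discharging a firearm $38,300.
Stacking rule: highest base plus $7,500 per additional charge. Highest is discharging a firearm at $38,300; 2 additional charges → +$15,000. Combined base = $53,300.
Net percentage adjustment: +50% +40% +100% +10% = +200%. $53,300 × 3 = $159,900.

$159,900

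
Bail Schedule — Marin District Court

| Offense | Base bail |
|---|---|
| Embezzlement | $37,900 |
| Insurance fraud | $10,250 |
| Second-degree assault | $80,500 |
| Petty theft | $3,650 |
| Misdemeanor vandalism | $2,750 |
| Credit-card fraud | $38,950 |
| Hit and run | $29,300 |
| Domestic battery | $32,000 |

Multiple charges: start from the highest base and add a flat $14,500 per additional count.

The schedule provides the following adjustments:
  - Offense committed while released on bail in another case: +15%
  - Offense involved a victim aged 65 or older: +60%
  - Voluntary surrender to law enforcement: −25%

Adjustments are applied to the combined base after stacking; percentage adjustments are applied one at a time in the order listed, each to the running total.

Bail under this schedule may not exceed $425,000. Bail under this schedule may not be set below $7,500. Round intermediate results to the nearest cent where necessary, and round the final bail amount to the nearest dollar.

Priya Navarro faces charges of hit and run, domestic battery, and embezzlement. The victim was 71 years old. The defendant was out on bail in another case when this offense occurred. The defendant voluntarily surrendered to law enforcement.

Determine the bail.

Base amounts from the schedule: hit and run $29,300; domestic battery $32,000; embezzlement $37,900.
Stacking rule: highest base plus $14,500 per additional charge. Highest is embezzlement at $37,900; 2 additional charges → +$29,000. Combined base = $66,900.
Offense committed while released on bail in another case (+15%): $66,900 × 1.15 = $76,935.
Offense involved a victim aged 65 or older (+60%): $76,935 × 1.6 = $123,096.
Voluntary surrender to law enforcement (−25%): $123,096 × 0.75 = $92,322.
$92,322 is within the $425,000 maximum.
$92,322 is at or above the $7,500 minimum.

$92,322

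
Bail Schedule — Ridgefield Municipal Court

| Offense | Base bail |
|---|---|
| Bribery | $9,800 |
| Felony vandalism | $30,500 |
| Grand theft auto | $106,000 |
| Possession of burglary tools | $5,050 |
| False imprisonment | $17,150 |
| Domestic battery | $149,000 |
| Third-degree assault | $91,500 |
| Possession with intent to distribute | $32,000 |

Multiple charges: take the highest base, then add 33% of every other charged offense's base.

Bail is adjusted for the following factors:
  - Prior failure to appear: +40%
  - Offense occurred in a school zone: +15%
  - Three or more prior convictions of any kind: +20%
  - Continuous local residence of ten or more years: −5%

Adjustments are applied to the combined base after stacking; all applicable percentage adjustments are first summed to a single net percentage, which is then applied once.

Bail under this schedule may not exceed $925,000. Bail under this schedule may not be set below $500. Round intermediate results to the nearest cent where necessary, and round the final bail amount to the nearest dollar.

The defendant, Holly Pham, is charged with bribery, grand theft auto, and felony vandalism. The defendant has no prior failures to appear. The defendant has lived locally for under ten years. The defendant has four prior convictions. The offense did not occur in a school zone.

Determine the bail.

Base amounts from the schedule: bribery $9,800; grand theft auto $106,000; felony vandalism $30,500.
Stacking rule: highest base plus 33% of each additional charge. Highest is grand theft auto at $106,000. Additional: $9,800 × 33% = $3,234; $30,500 × 33% = $10,065. Combined base = $106,000 + $13,299 = $119,299.
Three or more prior convictions of any kind (+20%): $119,299 × 1.2 = $143,158.80.
$143,158.80 is within the $925,000 maximum.
$143,158.80 is at or above the $500 minimum.
Rounded to the nearest dollar: $143,159.

$143,159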